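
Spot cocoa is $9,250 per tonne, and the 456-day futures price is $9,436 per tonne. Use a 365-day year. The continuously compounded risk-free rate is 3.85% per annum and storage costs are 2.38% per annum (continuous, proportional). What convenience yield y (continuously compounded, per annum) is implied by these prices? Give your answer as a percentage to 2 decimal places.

4.64%

F = S·e^((r+u−y)T) ⇒ (r+u−y) = ln(F/S)/T
ln(9436/9250) = 0.019909; /T ⇒ 0.015936
y = r + u − ln(F/S)/T = 0.0385 + 0.0238 − 0.015936 = 0.046364
y = 4.64%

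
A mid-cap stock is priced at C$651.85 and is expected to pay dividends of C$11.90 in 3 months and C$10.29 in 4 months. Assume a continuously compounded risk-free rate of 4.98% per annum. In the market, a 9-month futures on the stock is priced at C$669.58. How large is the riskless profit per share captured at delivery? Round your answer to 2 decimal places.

PV(dividends) I = 11.90·e^(−0.0498·3/12) + 10.29·e^(−0.0498·4/12) = 21.8734
Fair futures F* = (S − I)·e^(rT) = (651.85 − 21.8734)·e^0.037350 = 629.9766 × 1.038056 = 653.9510
Market C$669.58 > fair 653.9510: forward overpriced → cash-and-carry (borrow at r, buy the stock and collect the dividends, short the forward).
Profit at T = |F_mkt − F*| = |669.58 − 653.9510| = C$15.63 per share

C$15.63 per share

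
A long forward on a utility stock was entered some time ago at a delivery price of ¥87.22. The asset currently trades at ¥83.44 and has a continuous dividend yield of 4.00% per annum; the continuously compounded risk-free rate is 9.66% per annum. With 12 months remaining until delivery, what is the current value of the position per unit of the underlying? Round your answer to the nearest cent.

Current fair forward for the remaining 12 months: F = S·e^((r − q)·T), (r − q) = 0.0966 − 0.0400 = 0.0566
F = 83.44 · e^(0.0566 × 12/12) = 83.44 × 1.058232 = 88.2989
Value of long forward = (F − K)·e^(−rT) = (88.2989 − 87.22) · e^(−0.0966·12/12)
= 1.0789 × 0.907919 = 0.98

¥0.98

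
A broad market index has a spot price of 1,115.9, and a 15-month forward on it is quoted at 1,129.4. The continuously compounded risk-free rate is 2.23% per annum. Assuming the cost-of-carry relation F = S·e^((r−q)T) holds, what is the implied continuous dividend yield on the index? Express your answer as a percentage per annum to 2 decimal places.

1.27%

From F = S·e^((r−q)T): (r − q) = ln(F/S)/T
ln(1129.4/1115.9) = ln(1.012098) = 0.012025
(r − q) = 0.012025 / (15/12) = 0.009620
q = r − ln(F/S)/T = 0.0223 − 0.009620 = 0.012680
q = 1.27%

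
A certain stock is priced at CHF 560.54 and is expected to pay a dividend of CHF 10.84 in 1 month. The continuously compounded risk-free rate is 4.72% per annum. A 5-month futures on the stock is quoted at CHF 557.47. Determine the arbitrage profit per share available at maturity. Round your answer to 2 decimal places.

CHF 3.19 per share

PV(dividends) I = 10.84·e^(−0.0472·1/12) = 10.7974
Fair futures F* = (S − I)·e^(rT) = (560.54 − 10.7974)·e^0.019667 = 549.7426 × 1.019862 = 560.6616
Market CHF 557.47 < fair 560.6616: forward underpriced → reverse cash-and-carry (short the stock, invest proceeds at r, pay the dividends, go long the forward).
Profit at T = |F_mkt − F*| = |557.47 − 560.6616| = CHF 3.19 per share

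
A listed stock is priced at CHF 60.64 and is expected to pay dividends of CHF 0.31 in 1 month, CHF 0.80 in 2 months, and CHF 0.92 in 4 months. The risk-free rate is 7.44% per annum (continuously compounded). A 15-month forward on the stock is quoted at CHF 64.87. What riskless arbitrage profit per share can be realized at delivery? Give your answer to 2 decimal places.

CHF 0.51 per share

PV(dividends) I = 0.31·e^(−0.0744·1/12) + 0.80·e^(−0.0744·2/12) + 0.92·e^(−0.0744·4/12) = 1.9957
Fair forward F* = (S − I)·e^(rT) = (60.64 − 1.9957)·e^0.093000 = 58.6443 × 1.097462 = 64.3599
Market CHF 64.87 > fair 64.3599: forward overpriced → cash-and-carry (borrow at r, buy the stock and collect the dividends, short the forward).
Profit at T = |F_mkt − F*| = |64.87 − 64.3599| = CHF 0.51 per share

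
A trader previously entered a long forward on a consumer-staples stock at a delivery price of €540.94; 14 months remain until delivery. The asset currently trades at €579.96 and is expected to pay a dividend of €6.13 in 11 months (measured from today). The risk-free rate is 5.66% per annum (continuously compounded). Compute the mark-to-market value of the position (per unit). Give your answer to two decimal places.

PV(remaining dividends) I = 6.13·e^(−0.0566·11/12) = 5.8201
Current forward F = (S − I)·e^(rT) = (579.96 − 5.8201)·e^(0.0566·14/12) = 574.1399 × 1.068262 = 613.3318
Value (long) = (F − K)·e^(−rT) = (613.3318 − 540.94) × 0.936100 = 67.7660
Value = €67.77

€67.77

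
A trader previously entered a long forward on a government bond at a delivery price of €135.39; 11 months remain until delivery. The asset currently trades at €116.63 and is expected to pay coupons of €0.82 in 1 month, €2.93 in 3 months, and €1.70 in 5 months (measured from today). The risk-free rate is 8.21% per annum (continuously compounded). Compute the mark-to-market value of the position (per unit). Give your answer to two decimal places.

PV(remaining coupons) I = 0.82·e^(−0.0821·1/12) + 2.93·e^(−0.0821·3/12) + 1.70·e^(−0.0821·5/12) = 5.3277
Current forward F = (S − I)·e^(rT) = (116.63 − 5.3277)·e^(0.0821·11/12) = 111.3023 × 1.078163 = 120.0020
Value (long) = (F − K)·e^(−rT) = (120.0020 − 135.39) × 0.927504 = -14.2724
Value = -€14.27

-€14.27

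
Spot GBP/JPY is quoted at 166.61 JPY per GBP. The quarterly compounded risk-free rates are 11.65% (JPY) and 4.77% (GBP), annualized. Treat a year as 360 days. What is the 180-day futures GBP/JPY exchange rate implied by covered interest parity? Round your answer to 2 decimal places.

172.32

By covered interest parity, F = S · (1+r_JPY/4)^(4T) / (1+r_GBP/4)^(4T)
= 166.61 × 1.059098 / 1.023992 = 166.61 × 1.034283
F = 172.32 JPY per GBP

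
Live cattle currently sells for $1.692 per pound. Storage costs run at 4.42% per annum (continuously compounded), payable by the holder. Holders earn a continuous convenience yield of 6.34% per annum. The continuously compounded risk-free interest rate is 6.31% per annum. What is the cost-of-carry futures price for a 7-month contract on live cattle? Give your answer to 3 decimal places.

$1.736 per pound

Net carry = r + u − y = 0.0631 + 0.0442 − 0.0634 = 0.0439
F = S·e^((r+u−y)T) = 1.692 · e^(0.0439 × 7/12) = 1.692 · e^0.025608
= 1.692 × 1.025939 = $1.736 per pound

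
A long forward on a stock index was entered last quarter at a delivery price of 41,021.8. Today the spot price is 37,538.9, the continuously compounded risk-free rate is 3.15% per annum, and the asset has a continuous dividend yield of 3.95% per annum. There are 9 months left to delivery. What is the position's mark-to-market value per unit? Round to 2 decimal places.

Current fair forward for the remaining 9 months: F = S·e^((r − q)·T), (r − q) = 0.0315 − 0.0395 = -0.0080
F = 37538.9 · e^(-0.0080 × 9/12) = 37538.9 × 0.99401796 = 37314.3408
Value of long forward = (F − K)·e^(−rT) = (37314.3408 − 41021.8) · e^(−0.0315·9/12)
= -3707.4592 × 0.97665189 = -3620.90

-3620.90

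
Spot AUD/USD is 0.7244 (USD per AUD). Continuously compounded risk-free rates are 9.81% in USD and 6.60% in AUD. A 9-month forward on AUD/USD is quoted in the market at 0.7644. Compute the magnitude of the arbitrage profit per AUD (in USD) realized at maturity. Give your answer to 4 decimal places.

Fair forward: F* = S·e^(carry·T), with carry = (r_USD − r_AUD) = 0.0981 − 0.0660 = 0.0321
F* = 0.7244 · e^(0.0321 × 9/12) = 0.7244 · e^0.024075 = 0.7244 × 1.024367 = 0.7421
Market 0.7644 > fair 0.7421: forward overpriced → cash-and-carry (buy spot, short the forward).
At maturity, profit = |F_mkt − F*| = |0.7644 − 0.7421| = 0.0223 per AUD (in USD)

0.0223 per AUD (in USD)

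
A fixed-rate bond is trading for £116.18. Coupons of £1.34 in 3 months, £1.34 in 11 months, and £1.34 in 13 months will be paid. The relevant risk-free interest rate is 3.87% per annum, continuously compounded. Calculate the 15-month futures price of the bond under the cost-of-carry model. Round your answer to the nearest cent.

£117.84

PV(coupons) I = 1.34·e^(−0.0387·3/12) + 1.34·e^(−0.0387·11/12) + 1.34·e^(−0.0387·13/12)
I = 1.3271 + 1.2933 + 1.2850 = 3.9054
F = (S − I)·e^(rT) = (116.18 − 3.9054) · e^(0.0387·15/12)
= 112.2746 · e^0.048375 = 112.2746 × 1.049564 = £117.84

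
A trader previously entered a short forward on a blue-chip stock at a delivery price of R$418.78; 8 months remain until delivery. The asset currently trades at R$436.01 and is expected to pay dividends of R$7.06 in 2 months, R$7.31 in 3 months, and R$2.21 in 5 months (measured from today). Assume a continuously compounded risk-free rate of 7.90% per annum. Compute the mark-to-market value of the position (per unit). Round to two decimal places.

PV(remaining dividends) I = 7.06·e^(−0.0790·2/12) + 7.31·e^(−0.0790·3/12) + 2.21·e^(−0.0790·5/12) = 16.2731
Current forward F = (S − I)·e^(rT) = (436.01 − 16.2731)·e^(0.0790·8/12) = 419.7369 × 1.054078 = 442.4354
Value (long) = (F − K)·e^(−rT) = (442.4354 − 418.78) × 0.948696 = 22.4418
Short position value = −(long value) = -R$22.44

-R$22.44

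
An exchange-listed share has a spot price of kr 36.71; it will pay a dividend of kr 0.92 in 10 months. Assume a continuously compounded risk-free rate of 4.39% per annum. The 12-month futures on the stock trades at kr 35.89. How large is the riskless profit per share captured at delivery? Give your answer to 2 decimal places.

kr 1.54 per share

PV(dividends) I = 0.92·e^(−0.0439·10/12) = 0.8870
Fair futures F* = (S − I)·e^(rT) = (36.71 − 0.8870)·e^0.043900 = 35.8230 × 1.044878 = 37.4307
Market kr 35.89 < fair 37.4307: forward underpriced → reverse cash-and-carry (short the stock, invest proceeds at r, pay the dividends, go long the forward).
Profit at T = |F_mkt − F*| = |35.89 − 37.4307| = kr 1.54 per share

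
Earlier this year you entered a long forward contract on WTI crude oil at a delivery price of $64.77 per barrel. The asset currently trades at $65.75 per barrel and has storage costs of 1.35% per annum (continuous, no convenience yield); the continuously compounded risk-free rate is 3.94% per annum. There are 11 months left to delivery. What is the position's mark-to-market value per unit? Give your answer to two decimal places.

$4.10 per barrel

Current fair forward for the remaining 11 months: F = S·e^((r + u)·T), (r + u) = 0.0394 + 0.0135 = 0.0529
F = 65.75 · e^(0.0529 × 11/12) = 65.75 × 1.049687 = 69.0169
Value of long forward = (F − K)·e^(−rT) = (69.0169 − 64.77) · e^(−0.0394·11/12)
= 4.2469 × 0.964528 = 4.10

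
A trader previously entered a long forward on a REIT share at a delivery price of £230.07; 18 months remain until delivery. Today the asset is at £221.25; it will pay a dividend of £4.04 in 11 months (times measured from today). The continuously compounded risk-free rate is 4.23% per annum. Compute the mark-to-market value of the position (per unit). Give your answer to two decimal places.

£1.44

PV(remaining dividends) I = 4.04·e^(−0.0423·11/12) = 3.8863
Current forward F = (S − I)·e^(rT) = (221.25 − 3.8863)·e^(0.0423·18/12) = 217.3637 × 1.065506 = 231.6023
Value (long) = (F − K)·e^(−rT) = (231.6023 − 230.07) × 0.938521 = 1.4381
Value = £1.44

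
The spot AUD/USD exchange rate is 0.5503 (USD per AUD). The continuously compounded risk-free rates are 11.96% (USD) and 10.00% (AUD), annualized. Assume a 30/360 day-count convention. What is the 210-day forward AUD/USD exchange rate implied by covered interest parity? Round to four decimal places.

0.5566

F = S·e^((r_USD − r_AUD)T) = 0.5503 · e^((0.1196 − 0.1000) × 210/360)
= 0.5503 · e^0.011433 = 0.5503 × 1.011499
F = 0.5566 USD per AUD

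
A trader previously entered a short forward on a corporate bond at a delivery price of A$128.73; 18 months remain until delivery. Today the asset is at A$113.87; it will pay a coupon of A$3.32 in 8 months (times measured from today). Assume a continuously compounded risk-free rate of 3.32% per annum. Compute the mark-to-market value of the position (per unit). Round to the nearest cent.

PV(remaining coupons) I = 3.32·e^(−0.0332·8/12) = 3.2473
Current forward F = (S − I)·e^(rT) = (113.87 − 3.2473)·e^(0.0332·18/12) = 110.6227 × 1.051061 = 116.2712
Value (long) = (F − K)·e^(−rT) = (116.2712 − 128.73) × 0.951420 = -11.8536
Short position value = −(long value) = A$11.85

A$11.85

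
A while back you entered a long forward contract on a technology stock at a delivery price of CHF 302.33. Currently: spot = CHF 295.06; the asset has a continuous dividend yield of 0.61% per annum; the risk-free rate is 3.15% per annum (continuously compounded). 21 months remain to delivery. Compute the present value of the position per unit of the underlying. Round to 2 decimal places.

CHF 5.81

Current fair forward for the remaining 21 months: F = S·e^((r − q)·T), (r − q) = 0.0315 − 0.0061 = 0.0254
F = 295.06 · e^(0.0254 × 21/12) = 295.06 × 1.045453 = 308.4714
Value of long forward = (F − K)·e^(−rT) = (308.4714 − 302.33) · e^(−0.0315·21/12)
= 6.1414 × 0.946367 = 5.81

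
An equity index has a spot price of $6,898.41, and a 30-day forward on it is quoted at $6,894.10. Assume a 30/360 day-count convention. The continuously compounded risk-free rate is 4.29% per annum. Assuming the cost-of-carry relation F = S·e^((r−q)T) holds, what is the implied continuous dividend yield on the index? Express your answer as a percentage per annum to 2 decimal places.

5.04%

From F = S·e^((r−q)T): (r − q) = ln(F/S)/T
ln(6894.10/6898.41) = ln(0.999375) = -0.000625
(r − q) = -0.000625 / (30/360) = -0.007500
q = r − ln(F/S)/T = 0.0429 + 0.007500 = 0.050400
q = 5.04%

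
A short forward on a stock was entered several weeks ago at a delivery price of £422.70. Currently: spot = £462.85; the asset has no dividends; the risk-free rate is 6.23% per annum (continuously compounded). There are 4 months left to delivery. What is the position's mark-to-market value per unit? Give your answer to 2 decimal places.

Current fair forward for the remaining 4 months: F = S·e^(r·T), r = 0.0623
F = 462.85 · e^(0.0623 × 4/12) = 462.85 × 1.020984 = 472.5624
Value of long forward = (F − K)·e^(−rT) = (472.5624 − 422.70) · e^(−0.0623·4/12)
= 49.8624 × 0.979447 = 48.84
Short position value = −(long value) = -£48.84

-£48.84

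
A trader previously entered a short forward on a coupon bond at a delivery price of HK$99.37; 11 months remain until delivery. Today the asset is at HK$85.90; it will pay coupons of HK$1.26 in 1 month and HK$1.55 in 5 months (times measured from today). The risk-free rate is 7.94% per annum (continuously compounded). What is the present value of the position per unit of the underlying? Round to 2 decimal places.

HK$9.25

PV(remaining coupons) I = 1.26·e^(−0.0794·1/12) + 1.55·e^(−0.0794·5/12) = 2.7513
Current forward F = (S − I)·e^(rT) = (85.90 − 2.7513)·e^(0.0794·11/12) = 83.1487 × 1.075497 = 89.4262
Value (long) = (F − K)·e^(−rT) = (89.4262 − 99.37) × 0.929802 = -9.2458
Short position value = −(long value) = HK$9.25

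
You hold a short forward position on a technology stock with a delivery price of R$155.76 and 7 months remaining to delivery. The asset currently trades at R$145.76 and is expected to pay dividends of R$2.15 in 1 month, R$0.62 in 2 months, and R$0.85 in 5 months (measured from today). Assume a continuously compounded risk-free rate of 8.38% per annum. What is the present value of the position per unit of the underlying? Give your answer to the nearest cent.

PV(remaining dividends) I = 2.15·e^(−0.0838·1/12) + 0.62·e^(−0.0838·2/12) + 0.85·e^(−0.0838·5/12) = 3.5673
Current forward F = (S − I)·e^(rT) = (145.76 − 3.5673)·e^(0.0838·7/12) = 142.1927 × 1.050098 = 149.3163
Value (long) = (F − K)·e^(−rT) = (149.3163 − 155.76) × 0.952292 = -6.1363
Short position value = −(long value) = R$6.14

R$6.14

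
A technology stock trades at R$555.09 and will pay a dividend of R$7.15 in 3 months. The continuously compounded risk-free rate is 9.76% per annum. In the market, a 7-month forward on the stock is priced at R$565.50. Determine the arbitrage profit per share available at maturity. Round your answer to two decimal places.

PV(dividends) I = 7.15·e^(−0.0976·3/12) = 6.9777
Fair forward F* = (S − I)·e^(rT) = (555.09 − 6.9777)·e^0.056933 = 548.1123 × 1.058585 = 580.2235
Market R$565.50 < fair 580.2235: forward underpriced → reverse cash-and-carry (short the stock, invest proceeds at r, pay the dividends, go long the forward).
Profit at T = |F_mkt − F*| = |565.50 − 580.2235| = R$14.72 per share

R$14.72 per share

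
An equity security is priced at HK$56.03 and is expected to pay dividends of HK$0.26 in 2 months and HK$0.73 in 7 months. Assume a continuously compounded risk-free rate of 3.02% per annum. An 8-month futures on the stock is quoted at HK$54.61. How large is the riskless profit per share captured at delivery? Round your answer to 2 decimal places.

PV(dividends) I = 0.26·e^(−0.0302·2/12) + 0.73·e^(−0.0302·7/12) = 0.9759
Fair futures F* = (S − I)·e^(rT) = (56.03 − 0.9759)·e^0.020133 = 55.0541 × 1.020337 = 56.1737
Market HK$54.61 < fair 56.1737: forward underpriced → reverse cash-and-carry (short the stock, invest proceeds at r, pay the dividends, go long the forward).
Profit at T = |F_mkt − F*| = |54.61 − 56.1737| = HK$1.56 per share

HK$1.56 per share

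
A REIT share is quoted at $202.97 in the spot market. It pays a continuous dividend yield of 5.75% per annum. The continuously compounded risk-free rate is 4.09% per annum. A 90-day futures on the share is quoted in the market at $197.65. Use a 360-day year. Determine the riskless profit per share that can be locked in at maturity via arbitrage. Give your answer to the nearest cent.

Fair futures: F* = S·e^(carry·T), with carry = (r − q) = 0.0409 − 0.0575 = -0.0166
F* = 202.97 · e^(-0.0166 × 90/360) = 202.97 · e^-0.004150 = 202.97 × 0.995859 = $202.1295
Market $197.65 < fair $202.1295: forward underpriced → reverse cash-and-carry (short spot, go long the forward).
At maturity, profit = |F_mkt − F*| = |197.65 − 202.1295| = $4.48 per share

$4.48 per share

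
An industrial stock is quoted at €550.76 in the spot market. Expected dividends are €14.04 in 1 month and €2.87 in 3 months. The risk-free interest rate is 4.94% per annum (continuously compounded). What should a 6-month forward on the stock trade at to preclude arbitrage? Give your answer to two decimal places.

PV(dividends) I = 14.04·e^(−0.0494·1/12) + 2.87·e^(−0.0494·3/12)
I = 13.9823 + 2.8348 = 16.8171
F = (S − I)·e^(rT) = (550.76 − 16.8171) · e^(0.0494·6/12)
= 533.9429 · e^0.024700 = 533.9429 × 1.025008 = €547.30

€547.30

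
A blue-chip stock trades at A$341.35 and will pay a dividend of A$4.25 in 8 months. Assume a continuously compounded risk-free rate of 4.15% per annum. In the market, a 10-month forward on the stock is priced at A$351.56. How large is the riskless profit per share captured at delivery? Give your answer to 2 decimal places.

PV(dividends) I = 4.25·e^(−0.0415·8/12) = 4.1340
Fair forward F* = (S − I)·e^(rT) = (341.35 − 4.1340)·e^0.034583 = 337.2160 × 1.035188 = 349.0820
Market A$351.56 > fair 349.0820: forward overpriced → cash-and-carry (borrow at r, buy the stock and collect the dividends, short the forward).
Profit at T = |F_mkt − F*| = |351.56 − 349.0820| = A$2.48 per share

A$2.48 per share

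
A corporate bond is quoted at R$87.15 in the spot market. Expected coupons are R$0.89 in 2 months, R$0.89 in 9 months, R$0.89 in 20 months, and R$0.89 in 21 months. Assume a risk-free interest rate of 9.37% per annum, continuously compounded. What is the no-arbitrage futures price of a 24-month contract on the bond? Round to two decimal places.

PV(coupons) I = 0.89·e^(−0.0937·2/12) + 0.89·e^(−0.0937·9/12) + 0.89·e^(−0.0937·20/12) + 0.89·e^(−0.0937·21/12)
I = 0.8762 + 0.8296 + 0.7613 + 0.7554 = 3.2225
F = (S − I)·e^(rT) = (87.15 − 3.2225) · e^(0.0937·24/12)
= 83.9275 · e^0.187400 = 83.9275 × 1.206110 = R$101.23

R$101.23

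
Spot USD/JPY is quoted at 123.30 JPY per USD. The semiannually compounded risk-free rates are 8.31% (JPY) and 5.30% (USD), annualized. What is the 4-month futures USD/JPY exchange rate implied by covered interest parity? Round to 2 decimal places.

By covered interest parity, F = S · (1+r_JPY/2)^(2T) / (1+r_USD/2)^(2T)
= 123.30 × 1.027512 / 1.017590 = 123.30 × 1.009750
F = 124.50 JPY per USD

124.50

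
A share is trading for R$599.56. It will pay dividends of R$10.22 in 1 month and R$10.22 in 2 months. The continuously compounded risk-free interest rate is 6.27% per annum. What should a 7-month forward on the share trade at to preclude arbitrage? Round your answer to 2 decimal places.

R$600.86

PV(dividends) I = 10.22·e^(−0.0627·1/12) + 10.22·e^(−0.0627·2/12)
I = 10.1667 + 10.1138 = 20.2805
F = (S − I)·e^(rT) = (599.56 − 20.2805) · e^(0.0627·7/12)
= 579.2795 · e^0.036575 = 579.2795 × 1.037252 = R$600.86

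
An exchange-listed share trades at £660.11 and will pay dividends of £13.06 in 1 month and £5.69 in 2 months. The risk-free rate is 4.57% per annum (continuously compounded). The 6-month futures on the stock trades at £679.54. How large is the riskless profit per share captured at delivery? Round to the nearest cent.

£23.26 per share

PV(dividends) I = 13.06·e^(−0.0457·1/12) + 5.69·e^(−0.0457·2/12) = 18.6572
Fair futures F* = (S − I)·e^(rT) = (660.11 − 18.6572)·e^0.022850 = 641.4528 × 1.023113 = 656.2787
Market £679.54 > fair 656.2787: forward overpriced → cash-and-carry (borrow at r, buy the stock and collect the dividends, short the forward).
Profit at T = |F_mkt − F*| = |679.54 − 656.2787| = £23.26 per share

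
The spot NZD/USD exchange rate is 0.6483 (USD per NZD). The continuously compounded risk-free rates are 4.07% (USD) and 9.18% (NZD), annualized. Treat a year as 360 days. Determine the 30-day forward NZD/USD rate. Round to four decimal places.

F = S·e^((r_USD − r_NZD)T) = 0.6483 · e^((0.0407 − 0.0918) × 30/360)
= 0.6483 · e^-0.004258 = 0.6483 × 0.995751
F = 0.6455 USD per NZD

0.6455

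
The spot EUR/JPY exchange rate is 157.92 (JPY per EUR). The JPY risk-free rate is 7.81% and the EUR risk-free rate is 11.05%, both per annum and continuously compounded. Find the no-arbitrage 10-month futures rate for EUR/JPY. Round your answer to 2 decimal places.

F = S·e^((r_JPY − r_EUR)T) = 157.92 · e^((0.0781 − 0.1105) × 10/12)
= 157.92 · e^-0.027000 = 157.92 × 0.973361
F = 153.71 JPY per EUR

153.71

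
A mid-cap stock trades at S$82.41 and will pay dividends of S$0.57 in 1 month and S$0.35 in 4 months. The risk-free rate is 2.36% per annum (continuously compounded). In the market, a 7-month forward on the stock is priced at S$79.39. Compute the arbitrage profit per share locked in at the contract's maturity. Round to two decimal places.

PV(dividends) I = 0.57·e^(−0.0236·1/12) + 0.35·e^(−0.0236·4/12) = 0.9161
Fair forward F* = (S − I)·e^(rT) = (82.41 − 0.9161)·e^0.013767 = 81.4939 × 1.013862 = 82.6236
Market S$79.39 < fair 82.6236: forward underpriced → reverse cash-and-carry (short the stock, invest proceeds at r, pay the dividends, go long the forward).
Profit at T = |F_mkt − F*| = |79.39 − 82.6236| = S$3.23 per share

S$3.23 per share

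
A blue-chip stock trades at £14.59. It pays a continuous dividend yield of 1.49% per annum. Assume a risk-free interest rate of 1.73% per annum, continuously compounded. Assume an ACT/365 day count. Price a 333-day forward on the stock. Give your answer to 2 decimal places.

F = S·e^((r − q)T) = 14.59 · e^((0.0173 − 0.0149) × 333/365)
= 14.59 · e^0.002190 = 14.59 × 1.002192
F = £14.62

£14.62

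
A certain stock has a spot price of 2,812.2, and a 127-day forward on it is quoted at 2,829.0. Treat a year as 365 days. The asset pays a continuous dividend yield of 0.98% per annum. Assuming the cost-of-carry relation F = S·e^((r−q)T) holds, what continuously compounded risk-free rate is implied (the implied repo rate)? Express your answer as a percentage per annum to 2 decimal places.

From F = S·e^((r−q)T): (r − q) = ln(F/S)/T
ln(2829.0/2812.2) = ln(1.005974) = 0.005956
(r − q) = 0.005956 / (127/365) = 0.017118
r = ln(F/S)/T + q = 0.017118 + 0.0098 = 0.026918
r = 2.69%

2.69%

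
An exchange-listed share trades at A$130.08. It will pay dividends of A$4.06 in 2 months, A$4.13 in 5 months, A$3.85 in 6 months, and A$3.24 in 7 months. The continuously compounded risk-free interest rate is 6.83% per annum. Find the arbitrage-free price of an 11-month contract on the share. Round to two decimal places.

A$122.66

PV(dividends) I = 4.06·e^(−0.0683·2/12) + 4.13·e^(−0.0683·5/12) + 3.85·e^(−0.0683·6/12) + 3.24·e^(−0.0683·7/12)
I = 4.0140 + 4.0141 + 3.7207 + 3.1135 = 14.8623
F = (S − I)·e^(rT) = (130.08 − 14.8623) · e^(0.0683·11/12)
= 115.2177 · e^0.062608 = 115.2177 × 1.064609 = A$122.66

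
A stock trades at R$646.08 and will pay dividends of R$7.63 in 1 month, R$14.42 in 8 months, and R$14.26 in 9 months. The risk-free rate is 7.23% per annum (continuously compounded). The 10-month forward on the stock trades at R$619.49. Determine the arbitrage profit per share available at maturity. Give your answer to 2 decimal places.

R$29.72 per share

PV(dividends) I = 7.63·e^(−0.0723·1/12) + 14.42·e^(−0.0723·8/12) + 14.26·e^(−0.0723·9/12) = 34.8330
Fair forward F* = (S − I)·e^(rT) = (646.08 − 34.8330)·e^0.060250 = 611.2470 × 1.062102 = 649.2067
Market R$619.49 < fair 649.2067: forward underpriced → reverse cash-and-carry (short the stock, invest proceeds at r, pay the dividends, go long the forward).
Profit at T = |F_mkt − F*| = |619.49 − 649.2067| = R$29.72 per share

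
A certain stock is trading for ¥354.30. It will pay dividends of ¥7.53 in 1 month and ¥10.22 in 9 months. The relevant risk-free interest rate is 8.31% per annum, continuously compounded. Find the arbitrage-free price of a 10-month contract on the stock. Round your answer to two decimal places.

PV(dividends) I = 7.53·e^(−0.0831·1/12) + 10.22·e^(−0.0831·9/12)
I = 7.4780 + 9.6025 = 17.0805
F = (S − I)·e^(rT) = (354.30 − 17.0805) · e^(0.0831·10/12)
= 337.2195 · e^0.069250 = 337.2195 × 1.071704 = ¥361.40

¥361.40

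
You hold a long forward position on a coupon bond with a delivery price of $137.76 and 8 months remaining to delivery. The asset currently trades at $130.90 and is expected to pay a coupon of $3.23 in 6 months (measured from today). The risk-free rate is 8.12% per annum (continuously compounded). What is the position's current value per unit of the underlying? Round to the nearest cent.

-$2.70

PV(remaining coupons) I = 3.23·e^(−0.0812·6/12) = 3.1015
Current forward F = (S − I)·e^(rT) = (130.90 − 3.1015)·e^(0.0812·8/12) = 127.7985 × 1.055625 = 134.9073
Value (long) = (F − K)·e^(−rT) = (134.9073 − 137.76) × 0.947306 = -2.7024
Value = -$2.70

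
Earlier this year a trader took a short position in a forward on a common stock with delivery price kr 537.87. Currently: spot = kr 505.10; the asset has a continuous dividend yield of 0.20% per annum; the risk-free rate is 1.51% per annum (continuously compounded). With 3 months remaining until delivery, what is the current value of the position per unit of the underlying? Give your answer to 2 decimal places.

Current fair forward for the remaining 3 months: F = S·e^((r − q)·T), (r − q) = 0.0151 − 0.0020 = 0.0131
F = 505.10 · e^(0.0131 × 3/12) = 505.10 × 1.003280 = 506.7567
Value of long forward = (F − K)·e^(−rT) = (506.7567 − 537.87) · e^(−0.0151·3/12)
= -31.1133 × 0.996232 = -31.00
Short position value = −(long value) = kr 31.00

kr 31.00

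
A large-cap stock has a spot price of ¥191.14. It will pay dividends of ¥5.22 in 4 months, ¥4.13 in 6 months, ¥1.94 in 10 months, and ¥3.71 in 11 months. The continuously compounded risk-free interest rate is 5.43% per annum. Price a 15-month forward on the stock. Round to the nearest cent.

PV(dividends) I = 5.22·e^(−0.0543·4/12) + 4.13·e^(−0.0543·6/12) + 1.94·e^(−0.0543·10/12) + 3.71·e^(−0.0543·11/12)
I = 5.1264 + 4.0194 + 1.8542 + 3.5299 = 14.5299
F = (S − I)·e^(rT) = (191.14 − 14.5299) · e^(0.0543·15/12)
= 176.6101 · e^0.067875 = 176.6101 × 1.070232 = ¥189.01

¥189.01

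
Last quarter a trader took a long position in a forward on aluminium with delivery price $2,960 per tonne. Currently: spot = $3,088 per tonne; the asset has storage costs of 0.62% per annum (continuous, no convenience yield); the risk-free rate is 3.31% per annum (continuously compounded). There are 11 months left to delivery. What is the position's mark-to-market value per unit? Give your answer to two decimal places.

$234.06 per tonne

Current fair forward for the remaining 11 months: F = S·e^((r + u)·T), (r + u) = 0.0331 + 0.0062 = 0.0393
F = 3088 · e^(0.0393 × 11/12) = 3088 × 1.03668176 = 3201.2733
Value of long forward = (F − K)·e^(−rT) = (3201.2733 − 2960) · e^(−0.0331·11/12)
= 241.2733 × 0.97011402 = 234.06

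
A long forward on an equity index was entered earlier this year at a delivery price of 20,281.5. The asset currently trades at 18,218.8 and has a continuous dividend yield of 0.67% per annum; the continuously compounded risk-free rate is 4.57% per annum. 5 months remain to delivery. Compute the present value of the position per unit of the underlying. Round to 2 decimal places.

Current fair forward for the remaining 5 months: F = S·e^((r − q)·T), (r − q) = 0.0457 − 0.0067 = 0.0390
F = 18218.8 · e^(0.0390 × 5/12) = 18218.8 × 1.01638275 = 18517.2740
Value of long forward = (F − K)·e^(−rT) = (18517.2740 − 20281.5) · e^(−0.0457·5/12)
= -1764.2260 × 0.98113848 = -1730.95

-1730.95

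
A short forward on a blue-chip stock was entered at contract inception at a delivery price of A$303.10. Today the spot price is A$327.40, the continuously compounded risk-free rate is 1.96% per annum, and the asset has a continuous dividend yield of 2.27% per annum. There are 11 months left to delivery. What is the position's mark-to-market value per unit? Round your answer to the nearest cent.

Current fair forward for the remaining 11 months: F = S·e^((r − q)·T), (r − q) = 0.0196 − 0.0227 = -0.0031
F = 327.40 · e^(-0.0031 × 11/12) = 327.40 × 0.997162 = 326.4708
Value of long forward = (F − K)·e^(−rT) = (326.4708 − 303.10) · e^(−0.0196·11/12)
= 23.3708 × 0.982194 = 22.95
Short position value = −(long value) = -A$22.95

-A$22.95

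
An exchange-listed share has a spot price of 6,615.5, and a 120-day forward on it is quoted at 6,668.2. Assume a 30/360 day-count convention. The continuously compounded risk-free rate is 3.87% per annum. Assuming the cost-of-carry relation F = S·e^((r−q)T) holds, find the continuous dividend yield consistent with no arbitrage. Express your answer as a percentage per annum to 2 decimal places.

1.49%

From F = S·e^((r−q)T): (r − q) = ln(F/S)/T
ln(6668.2/6615.5) = ln(1.007966) = 0.007934
(r − q) = 0.007934 / (120/360) = 0.023802
q = r − ln(F/S)/T = 0.0387 − 0.023802 = 0.014898
q = 1.49%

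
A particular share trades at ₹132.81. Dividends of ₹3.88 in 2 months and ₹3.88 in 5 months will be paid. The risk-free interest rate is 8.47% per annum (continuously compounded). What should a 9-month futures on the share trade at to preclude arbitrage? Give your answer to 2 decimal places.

PV(dividends) I = 3.88·e^(−0.0847·2/12) + 3.88·e^(−0.0847·5/12)
I = 3.8256 + 3.7455 = 7.5711
F = (S − I)·e^(rT) = (132.81 − 7.5711) · e^(0.0847·9/12)
= 125.2389 · e^0.063525 = 125.2389 × 1.065586 = ₹133.45

₹133.45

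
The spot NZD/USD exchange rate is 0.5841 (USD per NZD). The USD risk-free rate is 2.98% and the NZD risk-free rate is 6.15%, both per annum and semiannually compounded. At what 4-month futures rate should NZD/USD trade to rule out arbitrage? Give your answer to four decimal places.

0.5781

By covered interest parity, F = S · (1+r_USD/2)^(2T) / (1+r_NZD/2)^(2T)
= 0.5841 × 1.009909 / 1.020396 = 0.5841 × 0.989723
F = 0.5781 USD per NZD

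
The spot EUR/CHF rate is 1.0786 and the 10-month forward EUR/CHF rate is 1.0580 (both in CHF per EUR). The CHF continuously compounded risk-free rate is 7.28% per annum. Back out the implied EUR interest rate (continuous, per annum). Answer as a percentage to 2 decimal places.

F = S·e^((r_CHF − r_EUR)T) ⇒ r_EUR = r_CHF − ln(F/S)/T
ln(1.0580/1.0786) = -0.019284; /(10/12) = -0.023141
r_EUR = 0.0728 + 0.023141 = 0.095941
r_EUR = 9.59%

9.59%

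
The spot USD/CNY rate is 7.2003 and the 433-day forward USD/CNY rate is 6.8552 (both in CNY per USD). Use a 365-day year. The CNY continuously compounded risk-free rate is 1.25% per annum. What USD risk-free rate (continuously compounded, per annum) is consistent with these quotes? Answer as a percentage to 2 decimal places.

5.39%

F = S·e^((r_CNY − r_USD)T) ⇒ r_USD = r_CNY − ln(F/S)/T
ln(6.8552/7.2003) = -0.049115; /(433/365) = -0.041402
r_USD = 0.0125 + 0.041402 = 0.053902
r_USD = 5.39%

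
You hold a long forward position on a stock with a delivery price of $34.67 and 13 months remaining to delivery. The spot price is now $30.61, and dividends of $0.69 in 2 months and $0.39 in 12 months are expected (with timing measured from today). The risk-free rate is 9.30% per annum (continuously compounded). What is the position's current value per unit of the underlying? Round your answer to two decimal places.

-$1.77

PV(remaining dividends) I = 0.69·e^(−0.0930·2/12) + 0.39·e^(−0.0930·12/12) = 1.0348
Current forward F = (S − I)·e^(rT) = (30.61 − 1.0348)·e^(0.0930·13/12) = 29.5752 × 1.106000 = 32.7102
Value (long) = (F − K)·e^(−rT) = (32.7102 − 34.67) × 0.904159 = -1.7720
Value = -$1.77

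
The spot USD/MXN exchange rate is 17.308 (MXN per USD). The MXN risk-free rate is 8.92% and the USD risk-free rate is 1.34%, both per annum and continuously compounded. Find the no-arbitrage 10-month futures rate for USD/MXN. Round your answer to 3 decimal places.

18.437

F = S·e^((r_MXN − r_USD)T) = 17.308 · e^((0.0892 − 0.0134) × 10/12)
= 17.308 · e^0.063167 = 17.308 × 1.065205
F = 18.437 MXN per USD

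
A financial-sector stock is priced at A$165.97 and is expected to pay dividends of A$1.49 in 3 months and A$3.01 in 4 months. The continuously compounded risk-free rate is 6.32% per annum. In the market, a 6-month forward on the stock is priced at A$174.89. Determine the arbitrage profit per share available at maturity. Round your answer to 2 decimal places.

A$8.15 per share

PV(dividends) I = 1.49·e^(−0.0632·3/12) + 3.01·e^(−0.0632·4/12) = 4.4139
Fair forward F* = (S − I)·e^(rT) = (165.97 − 4.4139)·e^0.031600 = 161.5561 × 1.032105 = 166.7429
Market A$174.89 > fair 166.7429: forward overpriced → cash-and-carry (borrow at r, buy the stock and collect the dividends, short the forward).
Profit at T = |F_mkt − F*| = |174.89 − 166.7429| = A$8.15 per share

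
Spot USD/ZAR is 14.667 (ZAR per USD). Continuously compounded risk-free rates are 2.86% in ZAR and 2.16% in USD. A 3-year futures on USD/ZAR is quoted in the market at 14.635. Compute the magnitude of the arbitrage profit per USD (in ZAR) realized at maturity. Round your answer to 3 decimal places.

Fair futures: F* = S·e^(carry·T), with carry = (r_ZAR − r_USD) = 0.0286 − 0.0216 = 0.0070
F* = 14.667 · e^(0.0070 × 3) = 14.667 · e^0.021000 = 14.667 × 1.021222 = 14.9783
Market 14.635 < fair 14.9783: forward underpriced → reverse cash-and-carry (short spot, go long the forward).
At maturity, profit = |F_mkt − F*| = |14.635 − 14.9783| = 0.343 per USD (in ZAR)

0.343 per USD (in ZAR)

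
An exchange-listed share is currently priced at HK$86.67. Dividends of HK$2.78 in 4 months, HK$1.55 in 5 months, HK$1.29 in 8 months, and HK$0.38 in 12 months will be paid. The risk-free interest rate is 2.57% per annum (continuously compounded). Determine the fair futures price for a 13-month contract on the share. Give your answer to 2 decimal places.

HK$83.02

PV(dividends) I = 2.78·e^(−0.0257·4/12) + 1.55·e^(−0.0257·5/12) + 1.29·e^(−0.0257·8/12) + 0.38·e^(−0.0257·12/12)
I = 2.7563 + 1.5335 + 1.2681 + 0.3704 = 5.9283
F = (S − I)·e^(rT) = (86.67 − 5.9283) · e^(0.0257·13/12)
= 80.7417 · e^0.027842 = 80.7417 × 1.028233 = HK$83.02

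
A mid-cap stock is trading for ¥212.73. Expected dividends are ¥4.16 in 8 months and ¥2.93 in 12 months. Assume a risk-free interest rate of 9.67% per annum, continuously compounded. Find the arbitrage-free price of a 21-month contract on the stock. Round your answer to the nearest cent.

¥244.18

PV(dividends) I = 4.16·e^(−0.0967·8/12) + 2.93·e^(−0.0967·12/12)
I = 3.9003 + 2.6599 = 6.5602
F = (S − I)·e^(rT) = (212.73 − 6.5602) · e^(0.0967·21/12)
= 206.1698 · e^0.169225 = 206.1698 × 1.184387 = ¥244.18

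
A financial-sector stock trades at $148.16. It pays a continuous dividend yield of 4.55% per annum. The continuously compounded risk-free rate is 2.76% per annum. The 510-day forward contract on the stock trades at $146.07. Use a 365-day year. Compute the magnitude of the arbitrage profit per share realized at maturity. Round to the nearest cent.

Fair forward: F* = S·e^(carry·T), with carry = (r − q) = 0.0276 − 0.0455 = -0.0179
F* = 148.16 · e^(-0.0179 × 510/365) = 148.16 · e^-0.025011 = 148.16 × 0.975299 = $144.5003
Market $146.07 > fair $144.5003: forward overpriced → cash-and-carry (buy spot, short the forward).
At maturity, profit = |F_mkt − F*| = |146.07 − 144.5003| = $1.57 per share

$1.57 per share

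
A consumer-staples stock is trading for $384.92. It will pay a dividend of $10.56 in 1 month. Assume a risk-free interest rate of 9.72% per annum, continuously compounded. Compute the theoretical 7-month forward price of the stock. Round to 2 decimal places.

PV(dividends) I = 10.56·e^(−0.0972·1/12)
I = 10.4748
F = (S − I)·e^(rT) = (384.92 − 10.4748) · e^(0.0972·7/12)
= 374.4452 · e^0.056700 = 374.4452 × 1.058338 = $396.29

$396.29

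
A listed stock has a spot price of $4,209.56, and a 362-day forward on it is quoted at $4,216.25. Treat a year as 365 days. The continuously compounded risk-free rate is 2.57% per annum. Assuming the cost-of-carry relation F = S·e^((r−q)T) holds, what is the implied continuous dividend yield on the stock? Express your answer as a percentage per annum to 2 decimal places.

2.41%

From F = S·e^((r−q)T): (r − q) = ln(F/S)/T
ln(4216.25/4209.56) = ln(1.001589) = 0.001588
(r − q) = 0.001588 / (362/365) = 0.001601
q = r − ln(F/S)/T = 0.0257 − 0.001601 = 0.024099
q = 2.41%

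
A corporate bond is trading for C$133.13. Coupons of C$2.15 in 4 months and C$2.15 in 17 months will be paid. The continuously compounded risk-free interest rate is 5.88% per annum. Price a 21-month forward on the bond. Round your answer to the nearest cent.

C$143.03

PV(coupons) I = 2.15·e^(−0.0588·4/12) + 2.15·e^(−0.0588·17/12)
I = 2.1083 + 1.9782 = 4.0865
F = (S − I)·e^(rT) = (133.13 − 4.0865) · e^(0.0588·21/12)
= 129.0435 · e^0.102900 = 129.0435 × 1.108381 = C$143.03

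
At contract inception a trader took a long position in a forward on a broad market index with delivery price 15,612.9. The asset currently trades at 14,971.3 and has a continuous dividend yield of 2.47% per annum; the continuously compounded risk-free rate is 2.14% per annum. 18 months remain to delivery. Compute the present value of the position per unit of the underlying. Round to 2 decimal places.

-692.92

Current fair forward for the remaining 18 months: F = S·e^((r − q)·T), (r − q) = 0.0214 − 0.0247 = -0.0033
F = 14971.3 · e^(-0.0033 × 18/12) = 14971.3 × 0.99506223 = 14897.3752
Value of long forward = (F − K)·e^(−rT) = (14897.3752 − 15612.9) · e^(−0.0214·18/12)
= -715.5248 × 0.96840974 = -692.92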